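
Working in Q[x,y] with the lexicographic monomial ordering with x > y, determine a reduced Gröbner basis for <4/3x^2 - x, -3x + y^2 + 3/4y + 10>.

G = {x - 1/3y^2 - 1/4y - 10/3, y^4 + 3/2y^3 + 293/16y^2 + 213/16y + 155/2}

f_1 = 4/3x^2 - x, LT = x^2.
f_2 = -3x + y^2 + 3/4y + 10, LT = x.

S(f_1,f_2): lcm = x^2. S = 1/3xy^2 + 1/4xy + 31/12x.
  leading term xy^2: subtract (-1/9y^2)·f_2 from 1/3xy^2 + 1/4xy + 31/12x → 1/4xy + 31/12x + 1/9y^4 + 1/12y^3 + 10/9y^2
  leading term xy: subtract (-1/12y)·f_2 from 1/4xy + 31/12x + 1/9y^4 + 1/12y^3 + 10/9y^2 → 31/12x + 1/9y^4 + 1/6y^3 + 169/144y^2 + 5/6y
  leading term x: subtract (-31/36)·f_2 from 31/12x + 1/9y^4 + 1/6y^3 + 169/144y^2 + 5/6y → 1/9y^4 + 1/6y^3 + 293/144y^2 + 71/48y + 155/18
  leading term y^4: no divisor's leading term divides it; move 1/9y^4 to the remainder.
  leading term y^3: no divisor's leading term divides it; move 1/6y^3 to the remainder.
  leading term y^2: no divisor's leading term divides it; move 293/144y^2 to the remainder.
  leading term y: no divisor's leading term divides it; move 71/48y to the remainder.
  leading term 1: no divisor's leading term divides it; move 155/18 to the remainder.
  remainder 1/9y^4 + 1/6y^3 + 293/144y^2 + 71/48y + 155/18 ≠ 0; add g_3 = 1/9y^4 + 1/6y^3 + 293/144y^2 + 71/48y + 155/18 to the basis.

The other S-polynomials (S(f_1,g_3), S(f_2,g_3)) all reduce to 0 modulo the current basis, so we have a Gröbner basis.
Inter-reduce: drop elements whose leading term is divisible by another's, tail-reduce, and make monic.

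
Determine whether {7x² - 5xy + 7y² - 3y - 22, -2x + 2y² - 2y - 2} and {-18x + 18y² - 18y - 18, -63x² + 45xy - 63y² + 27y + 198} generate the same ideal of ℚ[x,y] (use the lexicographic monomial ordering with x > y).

Yes, the ideals are equal.

For a fixed monomial order, each ideal has a unique reduced Gröbner basis; comparing bases decides equality.
Buchberger on the first generating set:
f_1 = 7x² - 5xy + 7y² - 3y - 22, LT = x².
f_2 = -2x + 2y² - 2y - 2, LT = x.

S(f_1,f_2): lcm = x². S = xy² - 12/7xy - x + y² - 3/7y - 22/7.
  leading term xy²: subtract (-½y²)·f_2 from xy² - 12/7xy - x + y² - 3/7y - 22/7 → -12/7xy - x + y⁴ - y³ - 3/7y - 22/7
  leading term xy: subtract (6/7y)·f_2 from -12/7xy - x + y⁴ - y³ - 3/7y - 22/7 → -x + y⁴ - 19/7y³ + 12/7y² + 9/7y - 22/7
  leading term x: subtract (½)·f_2 from -x + y⁴ - 19/7y³ + 12/7y² + 9/7y - 22/7 → y⁴ - 19/7y³ + 5/7y² + 16/7y - 15/7
  leading term y⁴: no divisor's leading term divides it; move y⁴ to the remainder.
  leading term y³: no divisor's leading term divides it; move -19/7y³ to the remainder.
  leading term y²: no divisor's leading term divides it; move 5/7y² to the remainder.
  leading term y: no divisor's leading term divides it; move 16/7y to the remainder.
  leading term 1: no divisor's leading term divides it; move -15/7 to the remainder.
  remainder y⁴ - 19/7y³ + 5/7y² + 16/7y - 15/7 ≠ 0; add g_3 = y⁴ - 19/7y³ + 5/7y² + 16/7y - 15/7 to the basis.

The other S-polynomials (S(f_1,g_3), S(f_2,g_3)) all reduce to 0 modulo the current basis, so we have a Gröbner basis.
Inter-reduce: drop elements whose leading term is divisible by another's, tail-reduce, and make monic.
Reduced Gröbner basis: {x - y² + y + 1, y⁴ - 19/7y³ + 5/7y² + 16/7y - 15/7}.

Buchberger on the second generating set:
h_1 = -18x + 18y² - 18y - 18, LT = x.
h_2 = -63x² + 45xy - 63y² + 27y + 198, LT = x².

S(h_1,h_2): lcm = x². S = -xy² + 12/7xy + x - y² + 3/7y + 22/7.
  leading term xy²: subtract (1/18y²)·h_1 from -xy² + 12/7xy + x - y² + 3/7y + 22/7 → 12/7xy + x - y⁴ + y³ + 3/7y + 22/7
  leading term xy: subtract (-2/21y)·h_1 from 12/7xy + x - y⁴ + y³ + 3/7y + 22/7 → x - y⁴ + 19/7y³ - 12/7y² - 9/7y + 22/7
  leading term x: subtract (-1/18)·h_1 from x - y⁴ + 19/7y³ - 12/7y² - 9/7y + 22/7 → -y⁴ + 19/7y³ - 5/7y² - 16/7y + 15/7
  leading term y⁴: no divisor's leading term divides it; move -y⁴ to the remainder.
  leading term y³: no divisor's leading term divides it; move 19/7y³ to the remainder.
  leading term y²: no divisor's leading term divides it; move -5/7y² to the remainder.
  leading term y: no divisor's leading term divides it; move -16/7y to the remainder.
  leading term 1: no divisor's leading term divides it; move 15/7 to the remainder.
  remainder -y⁴ + 19/7y³ - 5/7y² - 16/7y + 15/7 ≠ 0; add k_3 = -y⁴ + 19/7y³ - 5/7y² - 16/7y + 15/7 to the basis.

The other S-polynomials (S(h_1,k_3), S(h_2,k_3)) all reduce to 0 modulo the current basis, so we have a Gröbner basis.
Inter-reduce: drop elements whose leading term is divisible by another's, tail-reduce, and make monic.
Reduced Gröbner basis: {x - y² + y + 1, y⁴ - 19/7y³ + 5/7y² + 16/7y - 15/7}.

Same reduced basis, so the two generating sets span the same ideal.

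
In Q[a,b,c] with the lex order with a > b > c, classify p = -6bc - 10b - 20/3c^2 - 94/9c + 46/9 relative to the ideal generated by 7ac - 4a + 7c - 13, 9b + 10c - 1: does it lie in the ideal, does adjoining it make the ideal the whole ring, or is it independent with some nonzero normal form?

First compute the reduced Gröbner basis of I by Buchberger's algorithm.
f_1 = 7ac - 4a + 7c - 13, LT = ac.
f_2 = 9b + 10c - 1, LT = b.

The S-polynomials (S(f_1,f_2)) all reduce to 0 modulo the current basis, so we have a Gröbner basis.
Inter-reduce: drop elements whose leading term is divisible by another's, tail-reduce, and make monic.
Reduced Gröbner basis: {ac - 4/7a + c - 13/7, b + 10/9c - 1/9}.
Label its elements g_1 = ac - 4/7a + c - 13/7, g_2 = b + 10/9c - 1/9.

Reduce p = -6bc - 10b - 20/3c^2 - 94/9c + 46/9 modulo G:
  leading term bc: subtract (-6c)·g_2 from -6bc - 10b - 20/3c^2 - 94/9c + 46/9 → -10b - 100/9c + 46/9
  leading term b: subtract (-10)·g_2 from -10b - 100/9c + 46/9 → 4
  leading term 1: no divisor's leading term divides it; move 4 to the remainder.
  normal form = 4.
The normal form is nonzero, so p ∉ I. Since p minus its normal form lies in I, I + (p) = I + (r) where r = 4; decide whether this ideal is the whole ring.
Here r = 4 is a nonzero constant, hence a unit: 1 ∈ I + (p), the Gröbner basis of I + (p) is {1}, and the enlarged system has no common solution — adjoining p is inconsistent.

Adjoining -6bc - 10b - 20/3c^2 - 94/9c + 46/9 makes the ideal the whole ring: the system is inconsistent.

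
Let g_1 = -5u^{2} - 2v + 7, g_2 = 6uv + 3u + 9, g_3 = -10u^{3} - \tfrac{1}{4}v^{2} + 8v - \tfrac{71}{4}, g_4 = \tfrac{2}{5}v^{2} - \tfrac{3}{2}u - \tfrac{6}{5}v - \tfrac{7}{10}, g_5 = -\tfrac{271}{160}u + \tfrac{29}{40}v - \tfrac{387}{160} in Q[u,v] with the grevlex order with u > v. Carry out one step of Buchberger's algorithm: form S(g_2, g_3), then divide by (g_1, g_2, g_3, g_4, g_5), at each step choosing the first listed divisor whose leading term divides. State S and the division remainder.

S(g_2, g_3) = \tfrac{1}{2}u^{3} - \tfrac{1}{40}v^{3} + \tfrac{3}{2}u^{2} + \tfrac{4}{5}v^{2} - \tfrac{71}{40}v; remainder on division = \tfrac{55609}{43360}v - \tfrac{55609}{43360}.

lcm(LM(g_2), LM(g_3)) = u^{3}v.
S = (lcm/LT(g_2))·g_2 − (lcm/LT(g_3))·g_3 = \tfrac{1}{2}u^{3} - \tfrac{1}{40}v^{3} + \tfrac{3}{2}u^{2} + \tfrac{4}{5}v^{2} - \tfrac{71}{40}v.
Reduce S modulo (g_1, g_2, g_3, g_4, g_5) in that order:
  leading term u^{3}: subtract (-\tfrac{1}{10}u)·g_1 from \tfrac{1}{2}u^{3} - \tfrac{1}{40}v^{3} + \tfrac{3}{2}u^{2} + \tfrac{4}{5}v^{2} - \tfrac{71}{40}v → -\tfrac{1}{40}v^{3} + \tfrac{3}{2}u^{2} - \tfrac{1}{5}uv + \tfrac{4}{5}v^{2} + \tfrac{7}{10}u - \tfrac{71}{40}v
  leading term v^{3}: subtract (-\tfrac{1}{16}v)·g_4 from -\tfrac{1}{40}v^{3} + \tfrac{3}{2}u^{2} - \tfrac{1}{5}uv + \tfrac{4}{5}v^{2} + \tfrac{7}{10}u - \tfrac{71}{40}v → \tfrac{3}{2}u^{2} - \tfrac{47}{160}uv + \tfrac{29}{40}v^{2} + \tfrac{7}{10}u - \tfrac{291}{160}v
  leading term u^{2}: subtract (-\tfrac{3}{10})·g_1 from \tfrac{3}{2}u^{2} - \tfrac{47}{160}uv + \tfrac{29}{40}v^{2} + \tfrac{7}{10}u - \tfrac{291}{160}v → -\tfrac{47}{160}uv + \tfrac{29}{40}v^{2} + \tfrac{7}{10}u - \tfrac{387}{160}v + \tfrac{21}{10}
  leading term uv: subtract (-\tfrac{47}{960})·g_2 from -\tfrac{47}{160}uv + \tfrac{29}{40}v^{2} + \tfrac{7}{10}u - \tfrac{387}{160}v + \tfrac{21}{10} → \tfrac{29}{40}v^{2} + \tfrac{271}{320}u - \tfrac{387}{160}v + \tfrac{813}{320}
  leading term v^{2}: subtract (\tfrac{29}{16})·g_4 from \tfrac{29}{40}v^{2} + \tfrac{271}{320}u - \tfrac{387}{160}v + \tfrac{813}{320} → \tfrac{1141}{320}u - \tfrac{39}{160}v + \tfrac{1219}{320}
  leading term u: subtract (-\tfrac{1141}{542})·g_5 from \tfrac{1141}{320}u - \tfrac{39}{160}v + \tfrac{1219}{320} → \tfrac{55609}{43360}v - \tfrac{55609}{43360}
  leading term v: no divisor's leading term divides it; move \tfrac{55609}{43360}v to the remainder.
  leading term 1: no divisor's leading term divides it; move -\tfrac{55609}{43360} to the remainder.
The remainder \tfrac{55609}{43360}v - \tfrac{55609}{43360} is nonzero, so it would be added as the next basis element.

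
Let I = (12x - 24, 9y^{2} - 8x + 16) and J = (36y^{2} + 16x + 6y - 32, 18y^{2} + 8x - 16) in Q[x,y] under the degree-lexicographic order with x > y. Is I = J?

Since reduced Gröbner bases are canonical representatives of ideals under a given ordering, it suffices to compute and compare them.
Buchberger on the first generating set:
f_1 = 12x - 24, LT = x.
f_2 = 9y^{2} - 8x + 16, LT = y^{2}.

The S-polynomials (S(f_1,f_2)) all reduce to 0 modulo the current basis, so we have a Gröbner basis.
Inter-reduce: drop elements whose leading term is divisible by another's, tail-reduce, and make monic.
Reduced Gröbner basis: {y^{2}, x - 2}.

Buchberger on the second generating set:
h_1 = 36y^{2} + 16x + 6y - 32, LT = y^{2}.
h_2 = 18y^{2} + 8x - 16, LT = y^{2}.

S(h_1,h_2): lcm = y^{2}. S = \tfrac{1}{6}y.
  leading term y: no divisor's leading term divides it; move \tfrac{1}{6}y to the remainder.
  remainder \tfrac{1}{6}y ≠ 0; add k_3 = \tfrac{1}{6}y to the basis.

S(h_1,k_3): lcm = y^{2}. S = \tfrac{4}{9}x + \tfrac{1}{6}y - \tfrac{8}{9}.
  leading term x: no divisor's leading term divides it; move \tfrac{4}{9}x to the remainder.
  leading term y: subtract (1)·k_3 from \tfrac{1}{6}y - \tfrac{8}{9} → -\tfrac{8}{9}
  leading term 1: no divisor's leading term divides it; move -\tfrac{8}{9} to the remainder.
  remainder \tfrac{4}{9}x - \tfrac{8}{9} ≠ 0; add k_4 = \tfrac{4}{9}x - \tfrac{8}{9} to the basis.

The other S-polynomials (S(h_2,k_3), S(h_1,k_4), S(h_2,k_4), S(k_3,k_4)) all reduce to 0 modulo the current basis, so we have a Gröbner basis.
Inter-reduce: drop elements whose leading term is divisible by another's, tail-reduce, and make monic.
Reduced Gröbner basis: {x - 2, y}.

Since the reduced bases disagree, the two ideals are not the same.

No, the ideals differ.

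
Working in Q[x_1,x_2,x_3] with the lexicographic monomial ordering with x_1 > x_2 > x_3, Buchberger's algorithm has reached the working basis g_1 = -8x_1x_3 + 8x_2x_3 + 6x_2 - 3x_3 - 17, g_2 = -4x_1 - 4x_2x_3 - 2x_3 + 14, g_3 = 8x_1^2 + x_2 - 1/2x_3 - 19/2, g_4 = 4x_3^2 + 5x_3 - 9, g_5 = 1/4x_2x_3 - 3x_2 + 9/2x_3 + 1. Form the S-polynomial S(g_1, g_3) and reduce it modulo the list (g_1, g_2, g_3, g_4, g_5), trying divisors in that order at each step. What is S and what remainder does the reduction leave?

S(g_1, g_3) = -x_1x_2x_3 - 3/4x_1x_2 + 3/8x_1x_3 + 17/8x_1 - 1/8x_2x_3 + 1/16x_3^2 + 19/16x_3; remainder on division = -15/4x_2^2 + 1321/32x_2 - 1947/32x_3 - 215/32.

lcm(LM(g_1), LM(g_3)) = x_1^2x_3.
S = (lcm/LT(g_1))·g_1 − (lcm/LT(g_3))·g_3 = -x_1x_2x_3 - 3/4x_1x_2 + 3/8x_1x_3 + 17/8x_1 - 1/8x_2x_3 + 1/16x_3^2 + 19/16x_3.
Reduce S modulo (g_1, g_2, g_3, g_4, g_5) in that order:
  leading term x_1x_2x_3: subtract (1/8x_2)·g_1 from -x_1x_2x_3 - 3/4x_1x_2 + 3/8x_1x_3 + 17/8x_1 - 1/8x_2x_3 + 1/16x_3^2 + 19/16x_3 → -3/4x_1x_2 + 3/8x_1x_3 + 17/8x_1 - x_2^2x_3 - 3/4x_2^2 + 1/4x_2x_3 + 17/8x_2 + 1/16x_3^2 + 19/16x_3
  leading term x_1x_2: subtract (3/16x_2)·g_2 from -3/4x_1x_2 + 3/8x_1x_3 + 17/8x_1 - x_2^2x_3 - 3/4x_2^2 + 1/4x_2x_3 + 17/8x_2 + 1/16x_3^2 + 19/16x_3 → 3/8x_1x_3 + 17/8x_1 - 1/4x_2^2x_3 - 3/4x_2^2 + 5/8x_2x_3 - 1/2x_2 + 1/16x_3^2 + 19/16x_3
  leading term x_1x_3: subtract (-3/64)·g_1 from 3/8x_1x_3 + 17/8x_1 - 1/4x_2^2x_3 - 3/4x_2^2 + 5/8x_2x_3 - 1/2x_2 + 1/16x_3^2 + 19/16x_3 → 17/8x_1 - 1/4x_2^2x_3 - 3/4x_2^2 + x_2x_3 - 7/32x_2 + 1/16x_3^2 + 67/64x_3 - 51/64
  leading term x_1: subtract (-17/32)·g_2 from 17/8x_1 - 1/4x_2^2x_3 - 3/4x_2^2 + x_2x_3 - 7/32x_2 + 1/16x_3^2 + 67/64x_3 - 51/64 → -1/4x_2^2x_3 - 3/4x_2^2 - 9/8x_2x_3 - 7/32x_2 + 1/16x_3^2 - 1/64x_3 + 425/64
  leading term x_2^2x_3: subtract (-x_2)·g_5 from -1/4x_2^2x_3 - 3/4x_2^2 - 9/8x_2x_3 - 7/32x_2 + 1/16x_3^2 - 1/64x_3 + 425/64 → -15/4x_2^2 + 27/8x_2x_3 + 25/32x_2 + 1/16x_3^2 - 1/64x_3 + 425/64
  leading term x_2^2: no divisor's leading term divides it; move -15/4x_2^2 to the remainder.
  leading term x_2x_3: subtract (27/2)·g_5 from 27/8x_2x_3 + 25/32x_2 + 1/16x_3^2 - 1/64x_3 + 425/64 → 1321/32x_2 + 1/16x_3^2 - 3889/64x_3 - 439/64
  leading term x_2: no divisor's leading term divides it; move 1321/32x_2 to the remainder.
  leading term x_3^2: subtract (1/64)·g_4 from 1/16x_3^2 - 3889/64x_3 - 439/64 → -1947/32x_3 - 215/32
  leading term x_3: no divisor's leading term divides it; move -1947/32x_3 to the remainder.
  leading term 1: no divisor's leading term divides it; move -215/32 to the remainder.
The remainder -15/4x_2^2 + 1321/32x_2 - 1947/32x_3 - 215/32 is nonzero, so it would be added as the next basis element.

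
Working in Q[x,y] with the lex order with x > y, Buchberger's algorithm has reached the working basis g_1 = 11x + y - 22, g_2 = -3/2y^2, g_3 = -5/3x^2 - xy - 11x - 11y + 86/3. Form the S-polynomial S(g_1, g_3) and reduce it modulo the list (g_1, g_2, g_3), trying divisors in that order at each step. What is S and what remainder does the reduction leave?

lcm(LM(g_1), LM(g_3)) = x^2.
S = (lcm/LT(g_1))·g_1 − (lcm/LT(g_3))·g_3 = -28/55xy - 43/5x - 33/5y + 86/5.
Reduce S modulo (g_1, g_2, g_3) in that order:
  leading term xy: subtract (-28/605y)·g_1 from -28/55xy - 43/5x - 33/5y + 86/5 → -43/5x + 28/605y^2 - 419/55y + 86/5
  leading term x: subtract (-43/55)·g_1 from -43/5x + 28/605y^2 - 419/55y + 86/5 → 28/605y^2 - 376/55y
  leading term y^2: subtract (-56/1815)·g_2 from 28/605y^2 - 376/55y → -376/55y
  leading term y: no divisor's leading term divides it; move -376/55y to the remainder.
The remainder -376/55y is nonzero, so it would be added as the next basis element.

S(g_1, g_3) = -28/55xy - 43/5x - 33/5y + 86/5; remainder on division = -376/55y.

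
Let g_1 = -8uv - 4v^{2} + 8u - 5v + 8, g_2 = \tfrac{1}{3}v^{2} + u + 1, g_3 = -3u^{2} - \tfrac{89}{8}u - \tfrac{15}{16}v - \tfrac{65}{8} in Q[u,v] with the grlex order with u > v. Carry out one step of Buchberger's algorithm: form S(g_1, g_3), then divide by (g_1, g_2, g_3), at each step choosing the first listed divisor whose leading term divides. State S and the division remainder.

lcm(LM(g_1), LM(g_3)) = u^{2}v.
S = (lcm/LT(g_1))·g_1 − (lcm/LT(g_3))·g_3 = \tfrac{1}{2}uv^{2} - u^{2} - \tfrac{37}{12}uv - \tfrac{5}{16}v^{2} - u - \tfrac{65}{24}v.
Reduce S modulo (g_1, g_2, g_3) in that order:
  leading term uv^{2}: subtract (-\tfrac{1}{16}v)·g_1 from \tfrac{1}{2}uv^{2} - u^{2} - \tfrac{37}{12}uv - \tfrac{5}{16}v^{2} - u - \tfrac{65}{24}v → -\tfrac{1}{4}v^{3} - u^{2} - \tfrac{31}{12}uv - \tfrac{5}{8}v^{2} - u - \tfrac{53}{24}v
  leading term v^{3}: subtract (-\tfrac{3}{4}v)·g_2 from -\tfrac{1}{4}v^{3} - u^{2} - \tfrac{31}{12}uv - \tfrac{5}{8}v^{2} - u - \tfrac{53}{24}v → -u^{2} - \tfrac{11}{6}uv - \tfrac{5}{8}v^{2} - u - \tfrac{35}{24}v
  leading term u^{2}: subtract (\tfrac{1}{3})·g_3 from -u^{2} - \tfrac{11}{6}uv - \tfrac{5}{8}v^{2} - u - \tfrac{35}{24}v → -\tfrac{11}{6}uv - \tfrac{5}{8}v^{2} + \tfrac{65}{24}u - \tfrac{55}{48}v + \tfrac{65}{24}
  leading term uv: subtract (\tfrac{11}{48})·g_1 from -\tfrac{11}{6}uv - \tfrac{5}{8}v^{2} + \tfrac{65}{24}u - \tfrac{55}{48}v + \tfrac{65}{24} → \tfrac{7}{24}v^{2} + \tfrac{7}{8}u + \tfrac{7}{8}
  leading term v^{2}: subtract (\tfrac{7}{8})·g_2 from \tfrac{7}{24}v^{2} + \tfrac{7}{8}u + \tfrac{7}{8} → 0
The remainder is 0, so this S-polynomial contributes no new basis element.

S(g_1, g_3) = \tfrac{1}{2}uv^{2} - u^{2} - \tfrac{37}{12}uv - \tfrac{5}{16}v^{2} - u - \tfrac{65}{24}v; remainder on division = 0.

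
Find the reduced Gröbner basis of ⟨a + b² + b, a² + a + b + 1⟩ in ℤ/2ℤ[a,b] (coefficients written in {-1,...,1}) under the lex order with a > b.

f_1 = a + b² + b, LT = a.
f_2 = a² + a + b + 1, LT = a².

S(f_1,f_2): lcm = a². S = ab² + ab + a + b + 1.
  leading term ab²: subtract (b²)·f_1 from ab² + ab + a + b + 1 → ab + a + b⁴ + b³ + b + 1
  leading term ab: subtract (b)·f_1 from ab + a + b⁴ + b³ + b + 1 → a + b⁴ + b² + b + 1
  leading term a: subtract (1)·f_1 from a + b⁴ + b² + b + 1 → b⁴ + 1
  leading term b⁴: no divisor's leading term divides it; move b⁴ to the remainder.
  leading term 1: no divisor's leading term divides it; move 1 to the remainder.
  remainder b⁴ + 1 ≠ 0; add g_3 = b⁴ + 1 to the basis.

The other S-polynomials (S(f_1,g_3), S(f_2,g_3)) all reduce to 0 modulo the current basis, so we have a Gröbner basis.
Inter-reduce: drop elements whose leading term is divisible by another's, tail-reduce, and make monic.

G = {a + b² + b, b⁴ + 1}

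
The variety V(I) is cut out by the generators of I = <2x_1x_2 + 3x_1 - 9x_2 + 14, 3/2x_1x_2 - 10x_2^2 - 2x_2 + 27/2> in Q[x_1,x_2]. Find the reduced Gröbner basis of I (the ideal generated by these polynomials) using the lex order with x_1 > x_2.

G = {x_1 + 40/9x_2^2 - 19/9x_2 - 4/3, x_2^3 + 41/40x_2^2 - 81/40}

The reduced Gröbner basis is the canonical form of the ideal for this ordering.

f_1 = 2x_1x_2 + 3x_1 - 9x_2 + 14, LT = x_1x_2.
f_2 = 3/2x_1x_2 - 10x_2^2 - 2x_2 + 27/2, LT = x_1x_2.

S(f_1,f_2): lcm = x_1x_2. S = 3/2x_1 + 20/3x_2^2 - 19/6x_2 - 2.
  leading term x_1: no divisor's leading term divides it; move 3/2x_1 to the remainder.
  leading term x_2^2: no divisor's leading term divides it; move 20/3x_2^2 to the remainder.
  leading term x_2: no divisor's leading term divides it; move -19/6x_2 to the remainder.
  leading term 1: no divisor's leading term divides it; move -2 to the remainder.
  remainder 3/2x_1 + 20/3x_2^2 - 19/6x_2 - 2 ≠ 0; add g_3 = 3/2x_1 + 20/3x_2^2 - 19/6x_2 - 2 to the basis.

S(f_1,g_3): lcm = x_1x_2. S = 3/2x_1 - 40/9x_2^3 + 19/9x_2^2 - 19/6x_2 + 7.
  leading term x_1: subtract (1)·g_3 from 3/2x_1 - 40/9x_2^3 + 19/9x_2^2 - 19/6x_2 + 7 → -40/9x_2^3 - 41/9x_2^2 + 9
  leading term x_2^3: no divisor's leading term divides it; move -40/9x_2^3 to the remainder.
  leading term x_2^2: no divisor's leading term divides it; move -41/9x_2^2 to the remainder.
  leading term 1: no divisor's leading term divides it; move 9 to the remainder.
  remainder -40/9x_2^3 - 41/9x_2^2 + 9 ≠ 0; add g_4 = -40/9x_2^3 - 41/9x_2^2 + 9 to the basis.

The other S-polynomials (S(f_2,g_3), S(f_1,g_4), S(f_2,g_4), S(g_3,g_4)) all reduce to 0 modulo the current basis, so we have a Gröbner basis.
Inter-reduce: drop elements whose leading term is divisible by another's, tail-reduce, and make monic.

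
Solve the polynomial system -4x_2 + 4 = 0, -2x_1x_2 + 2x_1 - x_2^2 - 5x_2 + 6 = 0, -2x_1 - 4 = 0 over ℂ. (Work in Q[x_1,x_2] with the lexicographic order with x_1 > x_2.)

Compute a lex Gröbner basis by Buchberger's algorithm.
f_1 = -4x_2 + 4, LT = x_2.
f_2 = -2x_1x_2 + 2x_1 - x_2^2 - 5x_2 + 6, LT = x_1x_2.
f_3 = -2x_1 - 4, LT = x_1.

The S-polynomials (S(f_1,f_2), S(f_1,f_3), S(f_2,f_3)) all reduce to 0 modulo the current basis, so we have a Gröbner basis.
Inter-reduce: drop elements whose leading term is divisible by another's, tail-reduce, and make monic.
Reduced Gröbner basis: {x_1 + 2, x_2 - 1}.

A lex Gröbner basis eliminates variables successively. Here x_2 - 1 depends only on x_2, with roots {1}; lifting each root through the earlier basis elements recovers the full solutions.
  x_2 = 1: the earlier basis element becomes x_1 + 2 = 0, giving x_1 = -2 — point (-2, 1).

{(-2, 1)}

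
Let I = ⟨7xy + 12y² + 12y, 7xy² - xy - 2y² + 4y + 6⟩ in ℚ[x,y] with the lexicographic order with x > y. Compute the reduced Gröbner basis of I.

Buchberger's algorithm terminates because the ascending chain of leading-term ideals stabilizes.

f_1 = 7xy + 12y² + 12y, LT = xy.
f_2 = 7xy² - xy - 2y² + 4y + 6, LT = xy².

S(f_1,f_2): lcm = xy². S = 1/7xy + 12/7y³ + 2y² - 4/7y - 6/7.
  leading term xy: subtract (1/49)·f_1 from 1/7xy + 12/7y³ + 2y² - 4/7y - 6/7 → 12/7y³ + 86/49y² - 40/49y - 6/7
  leading term y³: no divisor's leading term divides it; move 12/7y³ to the remainder.
  leading term y²: no divisor's leading term divides it; move 86/49y² to the remainder.
  leading term y: no divisor's leading term divides it; move -40/49y to the remainder.
  leading term 1: no divisor's leading term divides it; move -6/7 to the remainder.
  remainder 12/7y³ + 86/49y² - 40/49y - 6/7 ≠ 0; add g_3 = 12/7y³ + 86/49y² - 40/49y - 6/7 to the basis.

S(f_1,g_3): lcm = xy³. S = -43/42xy² + 10/21xy + ½x + 12/7y⁴ + 12/7y³.
  leading term xy²: subtract (-43/294y)·f_1 from -43/42xy² + 10/21xy + ½x + 12/7y⁴ + 12/7y³ → 10/21xy + ½x + 12/7y⁴ + 170/49y³ + 86/49y²
  leading term xy: subtract (10/147)·f_1 from 10/21xy + ½x + 12/7y⁴ + 170/49y³ + 86/49y² → ½x + 12/7y⁴ + 170/49y³ + 46/49y² - 40/49y
  leading term x: no divisor's leading term divides it; move ½x to the remainder.
  leading term y⁴: subtract (y)·g_3 from 12/7y⁴ + 170/49y³ + 46/49y² - 40/49y → 12/7y³ + 86/49y² + 2/49y
  leading term y³: subtract (1)·g_3 from 12/7y³ + 86/49y² + 2/49y → 6/7y + 6/7
  leading term y: no divisor's leading term divides it; move 6/7y to the remainder.
  leading term 1: no divisor's leading term divides it; move 6/7 to the remainder.
  remainder ½x + 6/7y + 6/7 ≠ 0; add g_4 = ½x + 6/7y + 6/7 to the basis.

The other S-polynomials (S(f_2,g_3), S(f_1,g_4), S(f_2,g_4), S(g_3,g_4)) all reduce to 0 modulo the current basis, so we have a Gröbner basis.
Inter-reduce: drop elements whose leading term is divisible by another's, tail-reduce, and make monic.

G = {x + 12/7y + 12/7, y³ + 43/42y² - 10/21y - ½}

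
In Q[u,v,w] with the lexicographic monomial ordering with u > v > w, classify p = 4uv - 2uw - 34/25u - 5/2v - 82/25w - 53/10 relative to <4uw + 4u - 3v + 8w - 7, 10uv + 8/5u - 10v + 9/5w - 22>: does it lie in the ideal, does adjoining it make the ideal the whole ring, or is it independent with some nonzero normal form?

4uv - 2uw - 34/25u - 5/2v - 82/25w - 53/10 lies in I (it reduces to 0).

First compute the reduced Gröbner basis of I by Buchberger's algorithm.
f_1 = 4uw + 4u - 3v + 8w - 7, LT = uw.
f_2 = 10uv + 8/5u - 10v + 9/5w - 22, LT = uv.

S(f_1,f_2): lcm = uvw. S = uv - 4/25uw - 3/4v^2 + 3vw - 7/4v - 9/50w^2 + 11/5w.
  leading term uv: subtract (1/10)·f_2 from uv - 4/25uw - 3/4v^2 + 3vw - 7/4v - 9/50w^2 + 11/5w → -4/25uw - 4/25u - 3/4v^2 + 3vw - 3/4v - 9/50w^2 + 101/50w + 11/5
  leading term uw: subtract (-1/25)·f_1 from -4/25uw - 4/25u - 3/4v^2 + 3vw - 3/4v - 9/50w^2 + 101/50w + 11/5 → -3/4v^2 + 3vw - 87/100v - 9/50w^2 + 117/50w + 48/25
  leading term v^2: no divisor's leading term divides it; move -3/4v^2 to the remainder.
  leading term vw: no divisor's leading term divides it; move 3vw to the remainder.
  leading term v: no divisor's leading term divides it; move -87/100v to the remainder.
  leading term w^2: no divisor's leading term divides it; move -9/50w^2 to the remainder.
  leading term w: no divisor's leading term divides it; move 117/50w to the remainder.
  leading term 1: no divisor's leading term divides it; move 48/25 to the remainder.
  remainder -3/4v^2 + 3vw - 87/100v - 9/50w^2 + 117/50w + 48/25 ≠ 0; add h_3 = -3/4v^2 + 3vw - 87/100v - 9/50w^2 + 117/50w + 48/25 to the basis.

The other S-polynomials (S(f_1,h_3), S(f_2,h_3)) all reduce to 0 modulo the current basis, so we have a Gröbner basis.
Inter-reduce: drop elements whose leading term is divisible by another's, tail-reduce, and make monic.
Reduced Gröbner basis: {uv + 4/25u - v + 9/50w - 11/5, uw + u - 3/4v + 2w - 7/4, v^2 - 4vw + 29/25v + 6/25w^2 - 78/25w - 64/25}.
Label its elements g_1 = uv + 4/25u - v + 9/50w - 11/5, g_2 = uw + u - 3/4v + 2w - 7/4, g_3 = v^2 - 4vw + 29/25v + 6/25w^2 - 78/25w - 64/25.

Reduce p = 4uv - 2uw - 34/25u - 5/2v - 82/25w - 53/10 modulo G:
  leading term uv: subtract (4)·g_1 from 4uv - 2uw - 34/25u - 5/2v - 82/25w - 53/10 → -2uw - 2u + 3/2v - 4w + 7/2
  leading term uw: subtract (-2)·g_2 from -2uw - 2u + 3/2v - 4w + 7/2 → 0
  normal form = 0.
Since the normal form is 0, p ∈ I.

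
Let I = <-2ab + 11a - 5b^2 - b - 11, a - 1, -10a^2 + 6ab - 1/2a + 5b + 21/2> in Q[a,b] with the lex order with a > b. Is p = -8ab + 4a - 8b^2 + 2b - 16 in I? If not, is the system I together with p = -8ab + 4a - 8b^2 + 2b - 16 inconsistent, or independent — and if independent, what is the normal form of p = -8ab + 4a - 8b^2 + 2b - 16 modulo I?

First compute the reduced Gröbner basis of I by Buchberger's algorithm.
f_1 = -2ab + 11a - 5b^2 - b - 11, LT = ab.
f_2 = a - 1, LT = a.
f_3 = -10a^2 + 6ab - 1/2a + 5b + 21/2, LT = a^2.

S(f_1,f_2): lcm = ab. S = -11/2a + 5/2b^2 + 3/2b + 11/2.
  reduce S modulo (f_1, f_2, f_3):
  remainder 5/2b^2 + 3/2b ≠ 0; add h_4 = 5/2b^2 + 3/2b to the basis.

S(f_1,f_3): lcm = a^2b. S = -11/2a^2 + 31/10ab^2 + 9/20ab + 11/2a + 1/2b^2 + 21/20b.
  reduce S modulo (f_1, f_2, f_3, h_4):
  remainder -33/50b ≠ 0; add h_5 = -33/50b to the basis.

The other S-polynomials (S(f_2,f_3), S(f_1,h_4), S(f_2,h_4), S(f_3,h_4), S(f_1,h_5), S(f_2,h_5), S(f_3,h_5), S(h_4,h_5)) all reduce to 0 modulo the current basis, so we have a Gröbner basis.
Inter-reduce: drop elements whose leading term is divisible by another's, tail-reduce, and make monic.
Reduced Gröbner basis: {a - 1, b}.
Label its elements g_1 = a - 1, g_2 = b.

Reduce p = -8ab + 4a - 8b^2 + 2b - 16 modulo G:
  leading term ab: subtract (-8b)·g_1 from -8ab + 4a - 8b^2 + 2b - 16 → 4a - 8b^2 - 6b - 16
  leading term a: subtract (4)·g_1 from 4a - 8b^2 - 6b - 16 → -8b^2 - 6b - 12
  leading term b^2: subtract (-8b)·g_2 from -8b^2 - 6b - 12 → -6b - 12
  leading term b: subtract (-6)·g_2 from -6b - 12 → -12
  leading term 1: no divisor's leading term divides it; move -12 to the remainder.
  normal form = -12.
The normal form is nonzero, so p ∉ I. Since p minus its normal form lies in I, I + (p) = I + (r) where r = -12; decide whether this ideal is the whole ring.
Here r = -12 is a nonzero constant, hence a unit: 1 ∈ I + (p), the Gröbner basis of I + (p) is {1}, and the enlarged system has no common solution — adjoining p is inconsistent.

The remainder on division by a Gröbner basis is unique — it is the normal form.

Adjoining -8ab + 4a - 8b^2 + 2b - 16 makes the ideal the whole ring: the system is inconsistent.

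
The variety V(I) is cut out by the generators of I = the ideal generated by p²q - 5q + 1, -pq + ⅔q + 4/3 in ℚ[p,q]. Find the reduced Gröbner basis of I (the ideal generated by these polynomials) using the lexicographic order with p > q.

G = {p - 41/12q + 17/12, q² - 25/41q - 16/41}

f_1 = p²q - 5q + 1, LT = p²q.
f_2 = -pq + ⅔q + 4/3, LT = pq.

S(f_1,f_2): lcm = p²q. S = ⅔pq + 4/3p - 5q + 1.
  leading term pq: subtract (-⅔)·f_2 from ⅔pq + 4/3p - 5q + 1 → 4/3p - 41/9q + 17/9
  leading term p: no divisor's leading term divides it; move 4/3p to the remainder.
  leading term q: no divisor's leading term divides it; move -41/9q to the remainder.
  leading term 1: no divisor's leading term divides it; move 17/9 to the remainder.
  remainder 4/3p - 41/9q + 17/9 ≠ 0; add g_3 = 4/3p - 41/9q + 17/9 to the basis.

S(f_1,g_3): lcm = p²q. S = 41/12pq² - 17/12pq - 5q + 1.
  leading term pq²: subtract (-41/12q)·f_2 from 41/12pq² - 17/12pq - 5q + 1 → -17/12pq + 41/18q² - 4/9q + 1
  leading term pq: subtract (17/12)·f_2 from -17/12pq + 41/18q² - 4/9q + 1 → 41/18q² - 25/18q - 8/9
  leading term q²: no divisor's leading term divides it; move 41/18q² to the remainder.
  leading term q: no divisor's leading term divides it; move -25/18q to the remainder.
  leading term 1: no divisor's leading term divides it; move -8/9 to the remainder.
  remainder 41/18q² - 25/18q - 8/9 ≠ 0; add g_4 = 41/18q² - 25/18q - 8/9 to the basis.

The other S-polynomials (S(f_2,g_3), S(f_1,g_4), S(f_2,g_4), S(g_3,g_4)) all reduce to 0 modulo the current basis, so we have a Gröbner basis.
Inter-reduce: drop elements whose leading term is divisible by another's, tail-reduce, and make monic.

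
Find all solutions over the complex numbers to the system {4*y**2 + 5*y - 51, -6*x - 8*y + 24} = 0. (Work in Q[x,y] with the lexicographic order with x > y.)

Compute a lex Gröbner basis by Buchberger's algorithm.
f_1 = 4*y**2 + 5*y - 51, LT = y**2.
f_2 = -6*x - 8*y + 24, LT = x.

The S-polynomials (S(f_1,f_2)) all reduce to 0 modulo the current basis, so we have a Gröbner basis.
Inter-reduce: drop elements whose leading term is divisible by another's, tail-reduce, and make monic.
Reduced Gröbner basis: {x + 4/3*y - 4, y**2 + 5/4*y - 51/4}.

Elimination: the polynomial y**2 + 5/4*y - 51/4 lies in the elimination ideal for y, so y ∈ {-17/4, 3}. For each such y, the remaining basis elements (now univariate) give the rest of the solution.
  y = -17/4: the earlier basis element becomes x - 29/3 = 0, giving x = 29/3 — point (29/3, -17/4).
  y = 3: the earlier basis element becomes x = 0, giving x = 0 — point (0, 3).

{(29/3, -17/4), (0, 3)}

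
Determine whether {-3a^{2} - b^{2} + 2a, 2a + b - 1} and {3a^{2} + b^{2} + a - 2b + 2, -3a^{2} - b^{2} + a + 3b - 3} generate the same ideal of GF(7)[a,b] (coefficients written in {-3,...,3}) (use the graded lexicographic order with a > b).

Two ideals are equal iff their reduced Gröbner bases coincide (the reduced basis is unique for a fixed ordering).
Buchberger on the first generating set:
f_1 = -3a^{2} - b^{2} + 2a, LT = a^{2}.
f_2 = 2a + b - 1, LT = a.

S(f_1,f_2): lcm = a^{2}. S = 3ab - 2b^{2} + a.
  reduce S modulo (f_1, f_2):
  remainder b - 3 ≠ 0; add g_3 = b - 3 to the basis.

The other S-polynomials (S(f_1,g_3), S(f_2,g_3)) all reduce to 0 modulo the current basis, so we have a Gröbner basis.
Inter-reduce: drop elements whose leading term is divisible by another's, tail-reduce, and make monic.
Reduced Gröbner basis: {a + 1, b - 3}.

Buchberger on the second generating set:
h_1 = 3a^{2} + b^{2} + a - 2b + 2, LT = a^{2}.
h_2 = -3a^{2} - b^{2} + a + 3b - 3, LT = a^{2}.

S(h_1,h_2): lcm = a^{2}. S = 3a - 2b + 2.
  reduce S modulo (h_1, h_2):
  remainder 3a - 2b + 2 ≠ 0; add k_3 = 3a - 2b + 2 to the basis.

S(h_1,k_3): lcm = a^{2}. S = 3ab - 2b^{2} + 2a - 3b + 3.
  reduce S modulo (h_1, h_2, k_3):
  remainder b - 3 ≠ 0; add k_4 = b - 3 to the basis.

The other S-polynomials (S(h_2,k_3), S(h_1,k_4), S(h_2,k_4), S(k_3,k_4)) all reduce to 0 modulo the current basis, so we have a Gröbner basis.
Inter-reduce: drop elements whose leading term is divisible by another's, tail-reduce, and make monic.
Reduced Gröbner basis: {a + 1, b - 3}.

Same reduced basis, so the two generating sets span the same ideal.
The choice of monomial ordering does not affect the verdict — as long as both bases are computed under the same ordering, their equality decides ideal equality.

Yes, the ideals are equal.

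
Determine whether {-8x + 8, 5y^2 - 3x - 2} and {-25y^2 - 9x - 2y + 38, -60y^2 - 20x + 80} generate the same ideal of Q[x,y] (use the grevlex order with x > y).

No, the ideals differ.

Equality of ideals is decidable: compute both reduced Gröbner bases (unique for the ordering) and check whether they agree.
Buchberger on the first generating set:
f_1 = -8x + 8, LT = x.
f_2 = 5y^2 - 3x - 2, LT = y^2.

The S-polynomials (S(f_1,f_2)) all reduce to 0 modulo the current basis, so we have a Gröbner basis.
Inter-reduce: drop elements whose leading term is divisible by another's, tail-reduce, and make monic.
Reduced Gröbner basis: {y^2 - 1, x - 1}.

Buchberger on the second generating set:
h_1 = -25y^2 - 9x - 2y + 38, LT = y^2.
h_2 = -60y^2 - 20x + 80, LT = y^2.

S(h_1,h_2): lcm = y^2. S = 2/75x + 2/25y - 14/75.
  leading term x: no divisor's leading term divides it; move 2/75x to the remainder.
  leading term y: no divisor's leading term divides it; move 2/25y to the remainder.
  leading term 1: no divisor's leading term divides it; move -14/75 to the remainder.
  remainder 2/75x + 2/25y - 14/75 ≠ 0; add k_3 = 2/75x + 2/25y - 14/75 to the basis.

The other S-polynomials (S(h_1,k_3), S(h_2,k_3)) all reduce to 0 modulo the current basis, so we have a Gröbner basis.
Inter-reduce: drop elements whose leading term is divisible by another's, tail-reduce, and make monic.
Reduced Gröbner basis: {y^2 - y + 1, x + 3y - 7}.

These differ, so the ideals are not equal.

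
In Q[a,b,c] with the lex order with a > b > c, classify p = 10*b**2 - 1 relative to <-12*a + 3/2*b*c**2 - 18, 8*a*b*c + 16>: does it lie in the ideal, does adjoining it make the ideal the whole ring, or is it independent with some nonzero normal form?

10*b**2 - 1 is independent of I; its normal form modulo I is 10*b**2 - 1.

First compute the reduced Gröbner basis of I by Buchberger's algorithm.
f_1 = -12*a + 3/2*b*c**2 - 18, LT = a.
f_2 = 8*a*b*c + 16, LT = a*b*c.

S(f_1,f_2): lcm = a*b*c. S = -1/8*b**2*c**3 + 3/2*b*c - 2.
  reduce S modulo (f_1, f_2):
  remainder -1/8*b**2*c**3 + 3/2*b*c - 2 ≠ 0; add h_3 = -1/8*b**2*c**3 + 3/2*b*c - 2 to the basis.

The other S-polynomials (S(f_1,h_3), S(f_2,h_3)) all reduce to 0 modulo the current basis, so we have a Gröbner basis.
Inter-reduce: drop elements whose leading term is divisible by another's, tail-reduce, and make monic.
Reduced Gröbner basis: {a - 1/8*b*c**2 + 3/2, b**2*c**3 - 12*b*c + 16}.
Label its elements g_1 = a - 1/8*b*c**2 + 3/2, g_2 = b**2*c**3 - 12*b*c + 16.

Reduce p = 10*b**2 - 1 modulo G:
  leading term b**2: no divisor's leading term divides it; move 10*b**2 to the remainder.
  leading term 1: no divisor's leading term divides it; move -1 to the remainder.
  normal form = 10*b**2 - 1.
The normal form is nonzero, so p ∉ I. Since p minus its normal form lies in I, I + (p) = I + (r) where r = 10*b**2 - 1; decide whether this ideal is the whole ring.
Run Buchberger on G together with r (pairs among the g_i already reduce to 0 since G is a Gröbner basis):
g_1 = a - 1/8*b*c**2 + 3/2, LT = a.
g_2 = b**2*c**3 - 12*b*c + 16, LT = b**2*c**3.
r = 10*b**2 - 1, LT = b**2.

S(g_2,r): lcm = b**2*c**3. S = -12*b*c + 1/10*c**3 + 16.
  reduce S modulo (g_1, g_2, r):
  remainder -12*b*c + 1/10*c**3 + 16 ≠ 0; add m_4 = -12*b*c + 1/10*c**3 + 16 to the basis.

S(g_2,m_4): lcm = b**2*c**3. S = 1/120*b*c**5 + 4/3*b*c**2 - 12*b*c + 16.
  reduce S modulo (g_1, g_2, r, m_4):
  remainder 1/14400*c**7 + 1/45*c**4 - 1/10*c**3 + 16/9*c ≠ 0; add m_5 = 1/14400*c**7 + 1/45*c**4 - 1/10*c**3 + 16/9*c to the basis.

S(r,m_4): lcm = b**2*c. S = 1/120*b*c**3 + 4/3*b - 1/10*c.
  reduce S modulo (g_1, g_2, r, m_4, m_5):
  remainder 4/3*b + 1/14400*c**5 + 1/90*c**2 - 1/10*c ≠ 0; add m_6 = 4/3*b + 1/14400*c**5 + 1/90*c**2 - 1/10*c to the basis.

S(m_4,m_5): lcm = b*c**7. S = -320*b*c**4 + 1440*b*c**3 - 25600*b*c - 1/120*c**9 - 4/3*c**6.
  reduce S modulo (g_1, g_2, r, m_4, m_5, m_6):
  remainder -4/3*c**6 - 1280/3*c**3 + 1920*c**2 - 102400/3 ≠ 0; add m_7 = -4/3*c**6 - 1280/3*c**3 + 1920*c**2 - 102400/3 to the basis.

The other S-polynomials (S(g_1,g_2), S(g_1,r), S(g_1,m_4), S(g_1,m_5), S(g_2,m_5), S(r,m_5), S(g_1,m_6), S(g_2,m_6), S(r,m_6), S(m_4,m_6), S(m_5,m_6), S(g_1,m_7), S(g_2,m_7), S(r,m_7), S(m_4,m_7), S(m_5,m_7), S(m_6,m_7)) all reduce to 0 modulo the current basis, so we have a Gröbner basis.
Inter-reduce: drop elements whose leading term is divisible by another's, tail-reduce, and make monic.
Reduced Gröbner basis: {a - 1/960*c**4 - 1/6*c + 3/2, b + 1/19200*c**5 + 1/120*c**2 - 3/40*c, c**6 + 320*c**3 - 1440*c**2 + 25600}.
The reduced Gröbner basis of I + (p) is {a - 1/960*c**4 - 1/6*c + 3/2, b + 1/19200*c**5 + 1/120*c**2 - 3/40*c, c**6 + 320*c**3 - 1440*c**2 + 25600} ≠ {1}, a proper ideal, so the enlarged system stays consistent: p is independent of I, with normal form 10*b**2 - 1.

Ideal membership is decidable via reduction modulo a Gröbner basis.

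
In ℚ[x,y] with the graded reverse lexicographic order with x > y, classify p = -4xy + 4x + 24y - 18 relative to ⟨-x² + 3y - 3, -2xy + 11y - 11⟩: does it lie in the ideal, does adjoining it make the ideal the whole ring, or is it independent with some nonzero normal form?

Adjoining -4xy + 4x + 24y - 18 makes the ideal the whole ring: the system is inconsistent.

First compute the reduced Gröbner basis of I by Buchberger's algorithm.
f_1 = -x² + 3y - 3, LT = x².
f_2 = -2xy + 11y - 11, LT = xy.

S(f_1,f_2): lcm = x²y. S = 11/2xy - 3y² - 11/2x + 3y.
  leading term xy: subtract (-11/4)·f_2 from 11/2xy - 3y² - 11/2x + 3y → -3y² - 11/2x + 133/4y - 121/4
  leading term y²: no divisor's leading term divides it; move -3y² to the remainder.
  leading term x: no divisor's leading term divides it; move -11/2x to the remainder.
  leading term y: no divisor's leading term divides it; move 133/4y to the remainder.
  leading term 1: no divisor's leading term divides it; move -121/4 to the remainder.
  remainder -3y² - 11/2x + 133/4y - 121/4 ≠ 0; add h_3 = -3y² - 11/2x + 133/4y - 121/4 to the basis.

S(f_1,h_3): leading monomials are coprime, so the S-polynomial reduces to 0 (Buchberger's first criterion).
S(f_2,h_3): lcm = xy². S = -11/6x² + 133/12xy - 11/2y² - 121/12x + 11/2y.
  leading term x²: subtract (11/6)·f_1 from -11/6x² + 133/12xy - 11/2y² - 121/12x + 11/2y → 133/12xy - 11/2y² - 121/12x + 11/2
  leading term xy: subtract (-133/24)·f_2 from 133/12xy - 11/2y² - 121/12x + 11/2 → -11/2y² - 121/12x + 1463/24y - 1331/24
  leading term y²: subtract (11/6)·h_3 from -11/2y² - 121/12x + 1463/24y - 1331/24 → 0
  remainder 0.

Every S-polynomial of the final basis reduces to 0, so we have a Gröbner basis.
Inter-reduce: drop elements whose leading term is divisible by another's, tail-reduce, and make monic.
Reduced Gröbner basis: {x² - 3y + 3, xy - 11/2y + 11/2, y² + 11/6x - 133/12y + 121/12}.
Label its elements g_1 = x² - 3y + 3, g_2 = xy - 11/2y + 11/2, g_3 = y² + 11/6x - 133/12y + 121/12.

Reduce p = -4xy + 4x + 24y - 18 modulo G:
  leading term xy: subtract (-4)·g_2 from -4xy + 4x + 24y - 18 → 4x + 2y + 4
  leading term x: no divisor's leading term divides it; move 4x to the remainder.
  leading term y: no divisor's leading term divides it; move 2y to the remainder.
  leading term 1: no divisor's leading term divides it; move 4 to the remainder.
  normal form = 4x + 2y + 4.
The normal form is nonzero, so p ∉ I. Since p minus its normal form lies in I, I + (p) = I + (r) where r = 4x + 2y + 4; decide whether this ideal is the whole ring.
Run Buchberger on G together with r (pairs among the g_i already reduce to 0 since G is a Gröbner basis):
g_1 = x² - 3y + 3, LT = x².
g_2 = xy - 11/2y + 11/2, LT = xy.
g_3 = y² + 11/6x - 133/12y + 121/12, LT = y².
r = 4x + 2y + 4, LT = x.

S(g_1,g_2): lcm = x²y. S = 11/2xy - 3y² - 11/2x + 3y.
  leading term xy: subtract (11/2)·g_2 from 11/2xy - 3y² - 11/2x + 3y → -3y² - 11/2x + 133/4y - 121/4
  leading term y²: subtract (-3)·g_3 from -3y² - 11/2x + 133/4y - 121/4 → 0
  remainder 0.

S(g_1,g_3): leading monomials are coprime, so the S-polynomial reduces to 0 (Buchberger's first criterion).
S(g_1,r): lcm = x². S = -½xy - x - 3y + 3.
  leading term xy: subtract (-½)·g_2 from -½xy - x - 3y + 3 → -x - 23/4y + 23/4
  leading term x: subtract (-¼)·r from -x - 23/4y + 23/4 → -21/4y + 27/4
  leading term y: no divisor's leading term divides it; move -21/4y to the remainder.
  leading term 1: no divisor's leading term divides it; move 27/4 to the remainder.
  remainder -21/4y + 27/4 ≠ 0; add m_5 = -21/4y + 27/4 to the basis.

S(g_2,g_3): lcm = xy². S = -11/6x² + 133/12xy - 11/2y² - 121/12x + 11/2y.
  leading term x²: subtract (-11/6)·g_1 from -11/6x² + 133/12xy - 11/2y² - 121/12x + 11/2y → 133/12xy - 11/2y² - 121/12x + 11/2
  leading term xy: subtract (133/12)·g_2 from 133/12xy - 11/2y² - 121/12x + 11/2 → -11/2y² - 121/12x + 1463/24y - 1331/24
  leading term y²: subtract (-11/2)·g_3 from -11/2y² - 121/12x + 1463/24y - 1331/24 → 0
  remainder 0.

S(g_2,r): lcm = xy. S = -½y² - 13/2y + 11/2.
  leading term y²: subtract (-½)·g_3 from -½y² - 13/2y + 11/2 → 11/12x - 289/24y + 253/24
  leading term x: subtract (11/48)·r from 11/12x - 289/24y + 253/24 → -25/2y + 77/8
  leading term y: subtract (50/21)·m_5 from -25/2y + 77/8 → -361/56
  leading term 1: no divisor's leading term divides it; move -361/56 to the remainder.
  remainder -361/56 ≠ 0; add m_6 = -361/56 to the basis.

S(g_3,r): leading monomials are coprime, so the S-polynomial reduces to 0 (Buchberger's first criterion).
S(g_1,m_5): leading monomials are coprime, so the S-polynomial reduces to 0 (Buchberger's first criterion).
S(g_2,m_5): lcm = xy. S = 9/7x - 11/2y + 11/2.
  leading term x: subtract (9/28)·r from 9/7x - 11/2y + 11/2 → -43/7y + 59/14
  leading term y: subtract (172/147)·m_5 from -43/7y + 59/14 → -361/98
  leading term 1: subtract (4/7)·m_6 from -361/98 → 0
  remainder 0.

S(g_3,m_5): lcm = y². S = 11/6x - 823/84y + 121/12.
  leading term x: subtract (11/24)·r from 11/6x - 823/84y + 121/12 → -75/7y + 33/4
  leading term y: subtract (100/49)·m_5 from -75/7y + 33/4 → -1083/196
  leading term 1: subtract (6/7)·m_6 from -1083/196 → 0
  remainder 0.

S(r,m_5): leading monomials are coprime, so the S-polynomial reduces to 0 (Buchberger's first criterion).
S(g_1,m_6): leading monomials are coprime, so the S-polynomial reduces to 0 (Buchberger's first criterion).
S(g_2,m_6): leading monomials are coprime, so the S-polynomial reduces to 0 (Buchberger's first criterion).
S(g_3,m_6): leading monomials are coprime, so the S-polynomial reduces to 0 (Buchberger's first criterion).
S(r,m_6): leading monomials are coprime, so the S-polynomial reduces to 0 (Buchberger's first criterion).
S(m_5,m_6): leading monomials are coprime, so the S-polynomial reduces to 0 (Buchberger's first criterion).
Every S-polynomial of the final basis reduces to 0, so we have a Gröbner basis.
Inter-reduce: drop elements whose leading term is divisible by another's, tail-reduce, and make monic.
Reduced Gröbner basis: {1}.
The reduced Gröbner basis of I + (p) is {1}: the ideal is the whole ring, so the enlarged system has no common solution — adjoining p is inconsistent.

The remainder on division by a Gröbner basis is unique — it is the normal form.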